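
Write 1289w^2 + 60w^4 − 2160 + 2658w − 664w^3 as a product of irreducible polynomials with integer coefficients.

(2w − 15)(2w − 9)(3w − 2)(5w + 8)

Among the possible rational roots, w = 9/2 is a root, so (2w − 9) is a factor; dividing leaves 30w^3 − 197w^2 − 242w + 240.
Next, w = 15/2 is a root, giving the factor (2w − 15) and quotient 15w^2 + 14w − 16.
The remaining quadratic factors as (3w − 2)(5w + 8).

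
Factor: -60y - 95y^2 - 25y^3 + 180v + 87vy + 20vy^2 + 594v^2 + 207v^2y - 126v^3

Group: 3v(-42v^2 - vy - 12v + 5y^2 + 4y) + (-5y - 15)(-42v^2 - vy - 12v + 5y^2 + 4y); both groups contain (-42v^2 - vy - 12v + 5y^2 + 4y), so (3v - 5y - 15) is a factor with cofactor -42v^2 - vy - 12v + 5y^2 + 4y.
The cofactor groups again: -42v^2 - vy - 12v + 5y^2 + 4y = -3v(14v + 5y + 4) + y(14v + 5y + 4); both groups contain (14v + 5y + 4), giving -(3v - y)(14v + 5y + 4).

-(14v + 5y + 4)(3v - 5y - 15)(3v - y)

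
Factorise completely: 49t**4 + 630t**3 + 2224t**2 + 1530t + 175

(7t + 1)(7t + 5)(t + 5)(t + 7)

By the rational root theorem, t = -5/7 is a root, giving the factor (7t + 5) and quotient 7t**3 + 85t**2 + 257t + 35.
Then t = -7 is a root, so (t + 7) divides it; the quotient is 7t**2 + 36t + 5.
The remaining quadratic factors as (7t + 1)(t + 5).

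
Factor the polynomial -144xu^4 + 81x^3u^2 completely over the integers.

Factor out 9xu^2, leaving 9x^2 - 16u^2, which is a difference of two squares.

9u^2x(3x - 4u)(3x + 4u)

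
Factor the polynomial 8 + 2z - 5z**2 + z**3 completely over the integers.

(z + 1)(z - 2)(z - 4)

Among the possible rational roots, z = 2 is a root, so (z - 2) divides it; the quotient is z**2 - 3z - 4.
The remaining quadratic factors as (z + 1)(z - 4).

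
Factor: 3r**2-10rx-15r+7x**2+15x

(3r-7x-15)(r-x)

Group: 3r(r-x) + (-7x-15)(r-x); both groups contain (r-x).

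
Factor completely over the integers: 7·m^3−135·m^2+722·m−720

Trying the rational-root candidates, m = 9/7 is a root, so (7·m−9) is a factor; dividing leaves m^2−18·m+80.
The remaining quadratic factors as (m−8)(m−10).

(7·m−9)·(m−10)·(m−8)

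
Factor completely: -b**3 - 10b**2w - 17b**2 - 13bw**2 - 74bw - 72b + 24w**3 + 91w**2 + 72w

-(b + 3w + 8)(b + 8w + 9)(b - w)

Group: b(-b**2 - 2bw - 8b + 3w**2 + 8w) + (8w + 9)(-b**2 - 2bw - 8b + 3w**2 + 8w); both groups contain (-b**2 - 2bw - 8b + 3w**2 + 8w), so (b + 8w + 9) is a factor with cofactor -b**2 - 2bw - 8b + 3w**2 + 8w.
The cofactor groups again: -b**2 - 2bw - 8b + 3w**2 + 8w = -b(b - w) + (-3w - 8)(b - w); both groups contain (b - w), giving -(b + 3w + 8)(b - w).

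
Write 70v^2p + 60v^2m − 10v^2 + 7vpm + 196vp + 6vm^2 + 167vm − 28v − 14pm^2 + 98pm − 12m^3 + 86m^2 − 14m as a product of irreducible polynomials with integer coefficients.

Group: 7p(10v^2 + vm + 28v − 2m^2 + 14m) + (6m − 1)(10v^2 + vm + 28v − 2m^2 + 14m); both groups contain (10v^2 + vm + 28v − 2m^2 + 14m), so (7p + 6m − 1) is a factor with cofactor 10v^2 + vm + 28v − 2m^2 + 14m.
The cofactor groups again: 10v^2 + vm + 28v − 2m^2 + 14m = 2v(5v − 2m + 14) + m(5v − 2m + 14); both groups contain (5v − 2m + 14), giving (2v + m)(5v − 2m + 14).

(5v − 2m + 14)(7p + 6m − 1)(2v + m)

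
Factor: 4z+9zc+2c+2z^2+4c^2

(z+4c+2)(2z+c)

Group: 2z(z+4c+2) + c(z+4c+2); both groups contain (z+4c+2).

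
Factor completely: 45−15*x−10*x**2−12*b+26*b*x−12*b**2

−(2*b−x−3)*(6*b−10*x+15)

Group: −2*b*(6*b−10*x+15) + (x+3)*(6*b−10*x+15); both groups contain (6*b−10*x+15).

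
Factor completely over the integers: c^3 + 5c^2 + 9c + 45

Group as (c^3 + 9c) + (5c^2 + 45) = c(c^2 + 9) + 5(c^2 + 9).
Both groups share the factor (c^2 + 9).

(c + 5)(c^2 + 9)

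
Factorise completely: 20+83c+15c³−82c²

Trying the rational-root candidates, c = 5/3 is a root, giving the factor (3c−5) and quotient 5c²−19c−4.
The remaining quadratic factors as (c−4)(5c+1).

(3c−5)(5c+1)(c−4)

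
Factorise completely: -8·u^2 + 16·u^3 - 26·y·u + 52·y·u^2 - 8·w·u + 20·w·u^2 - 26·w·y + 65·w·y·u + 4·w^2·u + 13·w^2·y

Group: w·(13·w·y + 4·w·u + 52·y·u - 26·y + 16·u^2 - 8·u) + u·(13·w·y + 4·w·u + 52·y·u - 26·y + 16·u^2 - 8·u); both groups contain (13·w·y + 4·w·u + 52·y·u - 26·y + 16·u^2 - 8·u), so (w + u) is a factor with cofactor 13·w·y + 4·w·u + 52·y·u - 26·y + 16·u^2 - 8·u.
The cofactor groups again: 13·w·y + 4·w·u + 52·y·u - 26·y + 16·u^2 - 8·u = w·(13·y + 4·u) + (4·u - 2)·(13·y + 4·u); both groups contain (13·y + 4·u), giving (w + 4·u - 2)·(13·y + 4·u).

(13·y + 4·u)·(w + 4·u - 2)·(w + u)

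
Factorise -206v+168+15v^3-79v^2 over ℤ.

Trying the rational-root candidates, v = 2/3 is a root, so (3v-2) is a factor; dividing leaves 5v^2-23v-84.
The remaining quadratic factors as (5v+12)(v-7).

(3v-2)(5v+12)(v-7)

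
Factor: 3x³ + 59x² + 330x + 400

Testing divisors of the constant over divisors of the leading coefficient, x = −8 is a root, so (x + 8) divides it; the quotient is 3x² + 35x + 50.
The remaining quadratic factors as (x + 10)(3x + 5).

(3x + 5)(x + 10)(x + 8)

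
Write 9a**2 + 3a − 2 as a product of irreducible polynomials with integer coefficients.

Need a pair with product 9·(−2) = −18 and sum 3: that's 6 and −3.
Split the middle term: 9a**2 + 6a − 3a − 2 = 3a(3a + 2) − (3a + 2).

(3a + 2)(3a − 1)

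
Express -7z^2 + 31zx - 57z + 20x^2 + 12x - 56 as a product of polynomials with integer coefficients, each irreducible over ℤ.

-(z - 5x + 7)(7z + 4x + 8)

Group: -7z(z - 5x + 7) + (-4x - 8)(z - 5x + 7); both groups contain (z - 5x + 7).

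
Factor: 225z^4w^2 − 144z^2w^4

Every term has a factor of 9z^2w^2. Then 25z^2 − 16w^2 = (5z)² − (4w)².

9w^2z^2(5z − 4w)(5z + 4w)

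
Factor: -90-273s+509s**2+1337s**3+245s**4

(5s+3)(7s+2)(7s-3)(s+5)

By the rational root theorem, s = -3/5 is a root, so (5s+3) is a factor; dividing leaves 49s**3+238s**2-41s-30.
Continuing, s = -2/7 is a root, so (7s+2) is a factor; dividing leaves 7s**2+32s-15.
The remaining quadratic factors as (7s-3)(s+5).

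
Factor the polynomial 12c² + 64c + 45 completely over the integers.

Need a pair with product 12·45 = 540 and sum 64: that's 10 and 54.
Split the middle term: 12c² + 10c + 54c + 45 = 2c(6c + 5) + 9(6c + 5).

(2c + 9)(6c + 5)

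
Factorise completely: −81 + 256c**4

(4c + 3)(4c − 3)(16c**2 + 9)

(4c)⁴ − (3)⁴ = ((4c)² − (3)²)((4c)² + (3)²); the first factor splits again, the second (16c**2 + 9) is irreducible.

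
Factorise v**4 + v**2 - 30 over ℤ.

(v**2 + 6)·(v**2 - 5)

Substitute u = v**2 to get a quadratic in u, then factor.
v**2 + 6 is irreducible over ℤ (always positive, so no real roots).
v**2 - 5 is irreducible over ℤ (5 is not a perfect square).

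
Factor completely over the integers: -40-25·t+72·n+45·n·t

(5·t+8)·(9·n-5)

Group as (45·n·t+72·n) + (-25·t-40) = 9·n·(5·t+8) - 5·(5·t+8).
Both groups share the factor (5·t+8).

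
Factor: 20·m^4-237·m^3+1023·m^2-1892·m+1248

Among the possible rational roots, m = 8/5 is a root, so (5·m-8) is a factor; dividing leaves 4·m^3-41·m^2+139·m-156.
Next, m = 4 is a root, so (m-4) is a factor; dividing leaves 4·m^2-25·m+39.
The remaining quadratic factors as (m-3)(4·m-13).

(4·m-13)·(5·m-8)·(m-3)·(m-4)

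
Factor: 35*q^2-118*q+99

Need a pair with product 35·99 = 3465 and sum -118: that's -63 and -55.
Split the middle term: 35*q^2-63*q - 55*q+99 = 7*q*(5*q-9) - 11*(5*q-9).

(5*q-9)*(7*q-11)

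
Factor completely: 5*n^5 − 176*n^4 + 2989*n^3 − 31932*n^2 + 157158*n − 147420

Testing divisors of the constant over divisors of the leading coefficient, n = 6/5 is a root, giving the factor (5*n − 6) and quotient n^4 − 34*n^3 + 557*n^2 − 5718*n + 24570.
Then n = 15 is a root, so (n − 15) is a factor; dividing leaves n^3 − 19*n^2 + 272*n − 1638.
Continuing, n = 9 is a root, giving the factor (n − 9) and quotient n^2 − 10*n + 182.
The quadratic n^2 − 10*n + 182 has discriminant −628 < 0 and is irreducible over ℤ.

(5*n − 6)*(n − 15)*(n − 9)*(n^2 − 10*n + 182)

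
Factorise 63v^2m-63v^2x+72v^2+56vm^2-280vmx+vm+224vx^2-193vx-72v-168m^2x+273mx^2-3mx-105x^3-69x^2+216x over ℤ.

(7m-7x+8)(9v+8m-5x-9)(v-3x)

Group: v(63vm-63vx+72v+56m^2-91mx+m+35x^2+23x-72) - 3x(63vm-63vx+72v+56m^2-91mx+m+35x^2+23x-72); both groups contain (63vm-63vx+72v+56m^2-91mx+m+35x^2+23x-72), so (v-3x) is a factor with cofactor 63vm-63vx+72v+56m^2-91mx+m+35x^2+23x-72.
The cofactor groups again: 63vm-63vx+72v+56m^2-91mx+m+35x^2+23x-72 = 7m(9v+8m-5x-9) + (-7x+8)(9v+8m-5x-9); both groups contain (9v+8m-5x-9), giving (7m-7x+8)(9v+8m-5x-9).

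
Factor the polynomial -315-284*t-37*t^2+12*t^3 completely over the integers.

(3*t+5)*(4*t+9)*(t-7)

Trying the rational-root candidates, t = -5/3 is a root, so (3*t+5) divides it; the quotient is 4*t^2-19*t-63.
The remaining quadratic factors as (t-7)(4*t+9).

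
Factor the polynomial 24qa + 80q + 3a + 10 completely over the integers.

Group as (24qa + 80q) + (3a + 10) = 8q(3a + 10) + (3a + 10).
Both groups share the factor (3a + 10).

(3a + 10)(8q + 1)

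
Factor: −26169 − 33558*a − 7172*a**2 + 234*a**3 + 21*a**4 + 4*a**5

(4*a + 13)*(a + 1)*(a − 11)*(a**2 + 12*a + 183)

Trying the rational-root candidates, a = −13/4 is a root, so (4*a + 13) divides it; the quotient is a**4 + 2*a**3 + 52*a**2 − 1962*a − 2013.
Continuing, a = 11 is a root, so (a − 11) divides it; the quotient is a**3 + 13*a**2 + 195*a + 183.
Next, a = −1 is a root, giving the factor (a + 1) and quotient a**2 + 12*a + 183.
The quadratic a**2 + 12*a + 183 has discriminant −588 < 0 and is irreducible over ℤ.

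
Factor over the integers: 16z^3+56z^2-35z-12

(4z+1)(4z-3)(z+4)

Trying the rational-root candidates, z = -4 is a root, giving the factor (z+4) and quotient 16z^2-8z-3.
The remaining quadratic factors as (4z+1)(4z-3).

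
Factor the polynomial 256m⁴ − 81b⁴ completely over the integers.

(4m)⁴ − (3b)⁴ = ((4m)² − (3b)²)((4m)² + (3b)²); the first factor splits again, the second (16m² + 9b²) is irreducible.

(4m − 3b)(4m + 3b)(16m² + 9b²)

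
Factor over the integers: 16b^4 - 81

Difference of squares twice: with A = 2b and B = 3, A⁴ − B⁴ = (A² − B²)(A² + B²), and A² − B² factors again.

(2b + 3)(2b - 3)(4b^2 + 9)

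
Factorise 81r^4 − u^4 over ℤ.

(3r + u)(3r − u)(9r^2 + u^2)

Write as (9r^2)² − (u^2)², then factor 9r^2 − u^2 once more.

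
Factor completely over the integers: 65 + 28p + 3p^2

(3p + 13)(p + 5)

Need a pair with product 3·65 = 195 and sum 28: that's 13 and 15.
Split the middle term: 3p^2 + 13p + 15p + 65 = p(3p + 13) + 5(3p + 13).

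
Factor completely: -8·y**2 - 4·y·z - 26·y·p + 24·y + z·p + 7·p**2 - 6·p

-(4·y - p)·(2·y + z + 7·p - 6)

Group: -4·y·(2·y + z + 7·p - 6) + p·(2·y + z + 7·p - 6); both groups contain (2·y + z + 7·p - 6).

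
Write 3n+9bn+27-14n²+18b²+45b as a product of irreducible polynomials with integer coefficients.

Group: 6b(3b-2n+3) + (7n+9)(3b-2n+3); both groups contain (3b-2n+3).

(3b-2n+3)(6b+7n+9)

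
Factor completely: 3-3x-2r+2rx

(2r-3)(x-1)

Group as (2rx-2r) + (-3x+3) = 2r(x-1) - 3(x-1).
Both groups share the factor (x-1).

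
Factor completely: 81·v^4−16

Difference of squares twice: with A = 3·v and B = 2, A⁴ − B⁴ = (A² − B²)(A² + B²), and A² − B² factors again.

(3·v+2)·(3·v−2)·(9·v^2+4)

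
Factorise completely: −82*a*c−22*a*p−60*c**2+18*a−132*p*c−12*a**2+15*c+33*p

Group: −2*a*(6*a+11*p+5*c) + (−12*c+3)*(6*a+11*p+5*c); both groups contain (6*a+11*p+5*c).

−(2*a+12*c−3)*(6*a+11*p+5*c)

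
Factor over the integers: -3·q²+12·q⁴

Every term has a factor of 3·q². Then 4·q²-1 = (2·q)² − (1)².

3·q²·(2·q+1)·(2·q-1)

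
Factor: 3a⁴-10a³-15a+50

(3a-10)(a³-5)

Group as (3a⁴-15a) + (-10a³+50) = 3a(a³-5) - 10(a³-5).
Both groups share the factor (a³-5).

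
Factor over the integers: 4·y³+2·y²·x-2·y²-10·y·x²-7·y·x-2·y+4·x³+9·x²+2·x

Group: y·(4·y²+6·y·x-2·y-4·x²-9·x-2) - x·(4·y²+6·y·x-2·y-4·x²-9·x-2); both groups contain (4·y²+6·y·x-2·y-4·x²-9·x-2), so (y-x) is a factor with cofactor 4·y²+6·y·x-2·y-4·x²-9·x-2.
The cofactor groups again: 4·y²+6·y·x-2·y-4·x²-9·x-2 = 2·y·(2·y-x-2) + (4·x+1)·(2·y-x-2); both groups contain (2·y-x-2), giving (2·y+4·x+1)·(2·y-x-2).

(2·y-x-2)·(y-x)·(2·y+4·x+1)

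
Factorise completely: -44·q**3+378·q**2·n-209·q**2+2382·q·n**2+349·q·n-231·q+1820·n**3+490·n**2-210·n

Group: 11·q·(-4·q**2+38·q·n-19·q+182·n**2+49·n-21) + 10·n·(-4·q**2+38·q·n-19·q+182·n**2+49·n-21); both groups contain (-4·q**2+38·q·n-19·q+182·n**2+49·n-21), so (11·q+10·n) is a factor with cofactor -4·q**2+38·q·n-19·q+182·n**2+49·n-21.
The cofactor groups again: -4·q**2+38·q·n-19·q+182·n**2+49·n-21 = -4·q·(q-13·n+3) + (-14·n-7)·(q-13·n+3); both groups contain (q-13·n+3), giving -(4·q+14·n+7)·(q-13·n+3).

-(q-13·n+3)·(11·q+10·n)·(4·q+14·n+7)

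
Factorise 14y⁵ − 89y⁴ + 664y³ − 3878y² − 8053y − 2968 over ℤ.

Trying the rational-root candidates, y = −8/7 is a root, so (7y + 8) is a factor; dividing leaves 2y⁴ − 15y³ + 112y² − 682y − 371.
Next, y = −1/2 is a root, giving the factor (2y + 1) and quotient y³ − 8y² + 60y − 371.
Continuing, y = 7 is a root, so (y − 7) is a factor; dividing leaves y² − y + 53.
The quadratic y² − y + 53 has discriminant −211 < 0 and is irreducible over ℤ.

(2y + 1)(7y + 8)(y − 7)(y² − y + 53)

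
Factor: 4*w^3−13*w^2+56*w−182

Group as (4*w^3+56*w) + (−13*w^2−182) = 4*w*(w^2+14) − 13*(w^2+14).
Both groups share the factor (w^2+14).

(4*w−13)*(w^2+14)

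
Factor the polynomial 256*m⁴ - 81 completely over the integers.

Write as (16*m²)² − (9)², then factor 16*m² - 9 once more.

(4*m + 3)*(4*m - 3)*(16*m² + 9)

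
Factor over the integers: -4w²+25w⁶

Factor out w² first: what remains is 25w⁴-4.
Recognize a difference of squares with the parts 5w² and 2.

w²(5w²+2)(5w²-2)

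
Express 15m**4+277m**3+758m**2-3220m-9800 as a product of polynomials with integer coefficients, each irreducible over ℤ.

(3m-10)(5m+14)(m+14)(m+5)

Trying the rational-root candidates, m = -5 is a root, so (m+5) is a factor; dividing leaves 15m**3+202m**2-252m-1960.
Continuing, m = 10/3 is a root, so (3m-10) divides it; the quotient is 5m**2+84m+196.
The remaining quadratic factors as (5m+14)(m+14).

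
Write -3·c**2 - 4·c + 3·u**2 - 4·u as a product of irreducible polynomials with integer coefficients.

Group: -3·c·(c + u) + (3·u - 4)·(c + u); both groups contain (c + u).

-(3·c - 3·u + 4)·(c + u)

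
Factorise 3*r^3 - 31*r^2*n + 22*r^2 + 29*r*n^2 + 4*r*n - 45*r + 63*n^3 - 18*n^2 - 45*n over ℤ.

Group: r*(3*r^2 - 34*r*n + 22*r + 63*n^2 - 18*n - 45) + n*(3*r^2 - 34*r*n + 22*r + 63*n^2 - 18*n - 45); both groups contain (3*r^2 - 34*r*n + 22*r + 63*n^2 - 18*n - 45), so (r + n) is a factor with cofactor 3*r^2 - 34*r*n + 22*r + 63*n^2 - 18*n - 45.
The cofactor groups again: 3*r^2 - 34*r*n + 22*r + 63*n^2 - 18*n - 45 = 3*r*(r - 9*n + 9) + (-7*n - 5)*(r - 9*n + 9); both groups contain (r - 9*n + 9), giving (3*r - 7*n - 5)*(r - 9*n + 9).

(3*r - 7*n - 5)*(r - 9*n + 9)*(r + n)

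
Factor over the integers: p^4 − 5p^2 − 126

Substitute u = p^2 to get a quadratic in u, then factor.
p^2 − 14 is irreducible over ℤ (14 is not a perfect square).
p^2 + 9 is irreducible over ℤ (sum of squares).

(p^2 + 9)(p^2 − 14)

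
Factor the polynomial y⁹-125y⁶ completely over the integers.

Factor out y⁶ first: what remains is y³-125.
Recognize a difference of cubes with the parts y and 5.

y⁶(y-5)(y²+5y+25)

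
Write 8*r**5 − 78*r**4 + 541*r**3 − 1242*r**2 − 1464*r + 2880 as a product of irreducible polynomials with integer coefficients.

Trying the rational-root candidates, r = 5/4 is a root, so (4*r − 5) divides it; the quotient is 2*r**4 − 17*r**3 + 114*r**2 − 168*r − 576.
Then r = 4 is a root, so (r − 4) divides it; the quotient is 2*r**3 − 9*r**2 + 78*r + 144.
Then r = −3/2 is a root, so (2*r + 3) divides it; the quotient is r**2 − 6*r + 48.
The quadratic r**2 − 6*r + 48 has discriminant −156 < 0 and is irreducible over ℤ.

(2*r + 3)*(4*r − 5)*(r − 4)*(r**2 − 6*r + 48)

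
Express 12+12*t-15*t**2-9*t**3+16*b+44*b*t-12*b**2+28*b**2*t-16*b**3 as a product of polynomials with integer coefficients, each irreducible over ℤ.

Group: 2*b*(-8*b**2+18*b*t+2*b-9*t**2+3*t+6) + (t+2)*(-8*b**2+18*b*t+2*b-9*t**2+3*t+6); both groups contain (-8*b**2+18*b*t+2*b-9*t**2+3*t+6), so (2*b+t+2) is a factor with cofactor -8*b**2+18*b*t+2*b-9*t**2+3*t+6.
The cofactor groups again: -8*b**2+18*b*t+2*b-9*t**2+3*t+6 = -4*b*(2*b-3*t-2) + (3*t-3)*(2*b-3*t-2); both groups contain (2*b-3*t-2), giving -(4*b-3*t+3)*(2*b-3*t-2).

-(2*b+t+2)*(2*b-3*t-2)*(4*b-3*t+3)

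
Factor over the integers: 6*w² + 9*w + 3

Pull out the common factor 3, then factor the remaining trinomial.

3*(2*w + 1)*(w + 1)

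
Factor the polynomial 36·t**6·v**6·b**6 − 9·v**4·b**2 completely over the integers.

9·b**2·v**4·(2·t**3·v·b**2 + 1)·(2·t**3·v·b**2 − 1)

Every term has a factor of 9·v**4·b**2; factoring it out leaves 4·t**6·v**2·b**4 − 1.
Recognize a difference of squares with the parts 2·t**3·v·b**2 and 1.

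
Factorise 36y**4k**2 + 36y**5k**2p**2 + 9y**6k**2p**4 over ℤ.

Factor out 9y**4k**2 first: what remains is y**2p**4 + 4yp**2 + 4.
Recognize a perfect-square trinomial with the parts 2 and yp**2.

9k**2y**4(yp**2 + 2)**2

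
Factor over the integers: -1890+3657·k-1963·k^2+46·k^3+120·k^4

(4·k-9)·(5·k-6)·(6·k-7)·(k+5)

Testing divisors of the constant over divisors of the leading coefficient, k = -5 is a root, so (k+5) divides it; the quotient is 120·k^3-554·k^2+807·k-378.
Next, k = 7/6 is a root, giving the factor (6·k-7) and quotient 20·k^2-69·k+54.
The remaining quadratic factors as (5·k-6)(4·k-9).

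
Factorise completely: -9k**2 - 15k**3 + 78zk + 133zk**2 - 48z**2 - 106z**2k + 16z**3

(2z - 3k)(z - 5k - 3)(8z - k)

Group: 8z(2z**2 - 13zk - 6z + 15k**2 + 9k) - k(2z**2 - 13zk - 6z + 15k**2 + 9k); both groups contain (2z**2 - 13zk - 6z + 15k**2 + 9k), so (8z - k) is a factor with cofactor 2z**2 - 13zk - 6z + 15k**2 + 9k.
The cofactor groups again: 2z**2 - 13zk - 6z + 15k**2 + 9k = 2z(z - 5k - 3) - 3k(z - 5k - 3); both groups contain (z - 5k - 3), giving (2z - 3k)(z - 5k - 3).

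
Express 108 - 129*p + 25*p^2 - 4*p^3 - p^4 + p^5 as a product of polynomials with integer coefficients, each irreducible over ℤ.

(p + 4)*(p - 1)*(p - 3)*(p^2 - p + 9)

Trying the rational-root candidates, p = 1 is a root, giving the factor (p - 1) and quotient p^4 - 4*p^2 + 21*p - 108.
Then p = -4 is a root, so (p + 4) divides it; the quotient is p^3 - 4*p^2 + 12*p - 27.
Next, p = 3 is a root, so (p - 3) divides it; the quotient is p^2 - p + 9.
The quadratic p^2 - p + 9 has discriminant -35 < 0 and is irreducible over ℤ.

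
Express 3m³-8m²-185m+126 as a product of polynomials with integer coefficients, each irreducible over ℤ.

By the rational root theorem, m = 9 is a root, so (m-9) divides it; the quotient is 3m²+19m-14.
The remaining quadratic factors as (m+7)(3m-2).

(3m-2)(m+7)(m-9)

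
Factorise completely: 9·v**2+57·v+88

Need a pair with product 9·88 = 792 and sum 57: that's 24 and 33.
Split the middle term: 9·v**2+24·v + 33·v+88 = 3·v·(3·v+8) + 11·(3·v+8).

(3·v+11)·(3·v+8)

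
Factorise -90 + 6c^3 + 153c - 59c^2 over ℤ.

By the rational root theorem, c = 6 is a root, so (c - 6) divides it; the quotient is 6c^2 - 23c + 15.
The remaining quadratic factors as (6c - 5)(c - 3).

(6c - 5)(c - 3)(c - 6)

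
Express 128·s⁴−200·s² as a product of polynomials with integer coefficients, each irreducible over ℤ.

8·s²·(4·s+5)·(4·s−5)

Factor out 8·s², leaving 16·s²−25, which is a difference of two squares.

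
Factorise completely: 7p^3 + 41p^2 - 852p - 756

By the rational root theorem, p = -6/7 is a root, giving the factor (7p + 6) and quotient p^2 + 5p - 126.
The remaining quadratic factors as (p + 14)(p - 9).

(7p + 6)(p + 14)(p - 9)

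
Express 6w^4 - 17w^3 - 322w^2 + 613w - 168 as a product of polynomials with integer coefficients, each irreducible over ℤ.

(2w - 3)(3w - 1)(w + 7)(w - 8)

Among the possible rational roots, w = 1/3 is a root, so (3w - 1) is a factor; dividing leaves 2w^3 - 5w^2 - 109w + 168.
Continuing, w = 8 is a root, so (w - 8) is a factor; dividing leaves 2w^2 + 11w - 21.
The remaining quadratic factors as (w + 7)(2w - 3).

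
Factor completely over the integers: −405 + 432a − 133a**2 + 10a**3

By the rational root theorem, a = 9 is a root, so (a − 9) divides it; the quotient is 10a**2 − 43a + 45.
The remaining quadratic factors as (5a − 9)(2a − 5).

(2a − 5)(5a − 9)(a − 9)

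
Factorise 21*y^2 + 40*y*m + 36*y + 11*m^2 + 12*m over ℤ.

Group: 3*y*(7*y + 11*m + 12) + m*(7*y + 11*m + 12); both groups contain (7*y + 11*m + 12).

(7*y + 11*m + 12)*(3*y + m)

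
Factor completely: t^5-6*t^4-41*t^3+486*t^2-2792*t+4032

Among the possible rational roots, t = 8 is a root, giving the factor (t-8) and quotient t^4+2*t^3-25*t^2+286*t-504.
Then t = -9 is a root, giving the factor (t+9) and quotient t^3-7*t^2+38*t-56.
Next, t = 2 is a root, so (t-2) divides it; the quotient is t^2-5*t+28.
The quadratic t^2-5*t+28 has discriminant -87 < 0 and is irreducible over ℤ.

(t+9)*(t-2)*(t-8)*(t^2-5*t+28)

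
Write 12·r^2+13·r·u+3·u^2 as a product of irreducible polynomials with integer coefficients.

Group: 3·r·(4·r+3·u) + u·(4·r+3·u); both groups contain (4·r+3·u).

(3·r+u)·(4·r+3·u)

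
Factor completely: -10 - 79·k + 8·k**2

(8·k + 1)·(k - 10)

Need a pair with product 8·(-10) = -80 and sum -79: that's -80 and 1.
Split the middle term: 8·k**2 - 80·k + k - 10 = 8·k·(k - 10) + (k - 10).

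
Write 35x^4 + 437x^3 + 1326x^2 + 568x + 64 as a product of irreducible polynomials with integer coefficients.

(5x + 1)(7x + 2)(x + 4)(x + 8)

Testing divisors of the constant over divisors of the leading coefficient, x = -8 is a root, giving the factor (x + 8) and quotient 35x^3 + 157x^2 + 70x + 8.
Continuing, x = -1/5 is a root, so (5x + 1) is a factor; dividing leaves 7x^2 + 30x + 8.
The remaining quadratic factors as (x + 4)(7x + 2).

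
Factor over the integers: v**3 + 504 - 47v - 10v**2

Trying the rational-root candidates, v = 9 is a root, so (v - 9) is a factor; dividing leaves v**2 - v - 56.
The remaining quadratic factors as (v + 7)(v - 8).

(v + 7)(v - 8)(v - 9)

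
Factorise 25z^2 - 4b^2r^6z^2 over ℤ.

Pull out the common factor z^2, leaving -4b^2r^6 + 25.
Recognize a difference of squares with the parts 5 and 2br^3.

-z^2(2br^3 + 5)(2br^3 - 5)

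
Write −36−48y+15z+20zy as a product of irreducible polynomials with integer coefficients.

Group as (20zy+15z) + (−48y−36) = 5z(4y+3) − 12(4y+3).
Both groups share the factor (4y+3).

(4y+3)(5z−12)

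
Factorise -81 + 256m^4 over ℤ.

(4m + 3)(4m - 3)(16m^2 + 9)

Write as (16m^2)² − (9)², then factor 16m^2 - 9 once more.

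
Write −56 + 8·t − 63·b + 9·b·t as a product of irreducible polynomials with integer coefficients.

(9·b + 8)·(t − 7)

Group as (9·b·t − 63·b) + (8·t − 56) = 9·b·(t − 7) + 8·(t − 7).
Both groups share the factor (t − 7).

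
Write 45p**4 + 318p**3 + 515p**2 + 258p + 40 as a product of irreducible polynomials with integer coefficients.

Trying the rational-root candidates, p = -2/5 is a root, giving the factor (5p + 2) and quotient 9p**3 + 60p**2 + 79p + 20.
Next, p = -1/3 is a root, so (3p + 1) divides it; the quotient is 3p**2 + 19p + 20.
The remaining quadratic factors as (p + 5)(3p + 4).

(3p + 1)(3p + 4)(5p + 2)(p + 5)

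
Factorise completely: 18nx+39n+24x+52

(3n+4)(6x+13)

Group as (18nx+39n) + (24x+52) = 3n(6x+13) + 4(6x+13).
Both groups share the factor (6x+13).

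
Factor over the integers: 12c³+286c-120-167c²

Among the possible rational roots, c = 12 is a root, so (c-12) divides it; the quotient is 12c²-23c+10.
The remaining quadratic factors as (3c-2)(4c-5).

(3c-2)(4c-5)(c-12)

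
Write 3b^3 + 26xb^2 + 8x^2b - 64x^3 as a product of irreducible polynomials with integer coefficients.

Group: 2x(-32x^2 + 20xb + 3b^2) + b(-32x^2 + 20xb + 3b^2); both groups contain (-32x^2 + 20xb + 3b^2), so (2x + b) is a factor with cofactor -32x^2 + 20xb + 3b^2.
The cofactor groups again: -32x^2 + 20xb + 3b^2 = -8x(4x - 3b) - b(4x - 3b); both groups contain (4x - 3b), giving -(8x + b)(4x - 3b).

-(4x - 3b)(2x + b)(8x + b)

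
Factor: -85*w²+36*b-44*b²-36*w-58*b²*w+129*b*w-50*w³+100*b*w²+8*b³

(2*b-10*w-9)*(4*b-5*w-4)*(b-w)

Group: 2*b*(4*b²-9*b*w-4*b+5*w²+4*w) + (-10*w-9)*(4*b²-9*b*w-4*b+5*w²+4*w); both groups contain (4*b²-9*b*w-4*b+5*w²+4*w), so (2*b-10*w-9) is a factor with cofactor 4*b²-9*b*w-4*b+5*w²+4*w.
The cofactor groups again: 4*b²-9*b*w-4*b+5*w²+4*w = 4*b*(b-w) + (-5*w-4)*(b-w); both groups contain (b-w), giving (4*b-5*w-4)*(b-w).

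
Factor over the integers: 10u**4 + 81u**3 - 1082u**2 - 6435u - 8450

(2u + 5)(5u + 13)(u + 13)(u - 10)

By the rational root theorem, u = -13/5 is a root, giving the factor (5u + 13) and quotient 2u**3 + 11u**2 - 245u - 650.
Next, u = -13 is a root, so (u + 13) divides it; the quotient is 2u**2 - 15u - 50.
The remaining quadratic factors as (2u + 5)(u - 10).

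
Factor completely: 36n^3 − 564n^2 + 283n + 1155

(6n + 7)(6n − 11)(n − 15)

By the rational root theorem, n = 15 is a root, so (n − 15) divides it; the quotient is 36n^2 − 24n − 77.
The remaining quadratic factors as (6n − 11)(6n + 7).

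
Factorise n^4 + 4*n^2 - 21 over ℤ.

Substitute u = n^2 to get a quadratic in u, then factor.
n^2 + 7 is irreducible over ℤ (always positive, so no real roots).
n^2 - 3 is irreducible over ℤ (3 is not a perfect square).

(n^2 + 7)*(n^2 - 3)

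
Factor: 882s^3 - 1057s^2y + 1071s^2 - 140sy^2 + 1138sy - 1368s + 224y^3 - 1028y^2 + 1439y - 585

Group: 7s(126s^2 - 7sy - 81s - 28y^2 + 83y - 45) + (-8y + 13)(126s^2 - 7sy - 81s - 28y^2 + 83y - 45); both groups contain (126s^2 - 7sy - 81s - 28y^2 + 83y - 45), so (7s - 8y + 13) is a factor with cofactor 126s^2 - 7sy - 81s - 28y^2 + 83y - 45.
The cofactor groups again: 126s^2 - 7sy - 81s - 28y^2 + 83y - 45 = 14s(9s + 4y - 9) + (-7y + 5)(9s + 4y - 9); both groups contain (9s + 4y - 9), giving (14s - 7y + 5)(9s + 4y - 9).

(14s - 7y + 5)(7s - 8y + 13)(9s + 4y - 9)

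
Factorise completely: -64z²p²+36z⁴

4z²(3z-4p)(3z+4p)

Factor out 4z², leaving 9z²-16p², which is a difference of two squares.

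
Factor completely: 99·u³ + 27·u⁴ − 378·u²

9·u²·(3·u − 7)·(u + 6)

Pull out the common factor 9·u², then factor the remaining trinomial.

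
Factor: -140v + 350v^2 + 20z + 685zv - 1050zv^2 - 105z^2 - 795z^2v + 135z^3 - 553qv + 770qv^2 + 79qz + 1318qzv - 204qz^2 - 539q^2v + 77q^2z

(z - 7v)(11q - 15z + 5)(7q - 9z - 10v + 4)

Group: 11q(7qz - 49qv - 9z^2 + 53zv + 4z + 70v^2 - 28v) + (-15z + 5)(7qz - 49qv - 9z^2 + 53zv + 4z + 70v^2 - 28v); both groups contain (7qz - 49qv - 9z^2 + 53zv + 4z + 70v^2 - 28v), so (11q - 15z + 5) is a factor with cofactor 7qz - 49qv - 9z^2 + 53zv + 4z + 70v^2 - 28v.
The cofactor groups again: 7qz - 49qv - 9z^2 + 53zv + 4z + 70v^2 - 28v = z(7q - 9z - 10v + 4) - 7v(7q - 9z - 10v + 4); both groups contain (7q - 9z - 10v + 4), giving (z - 7v)(7q - 9z - 10v + 4).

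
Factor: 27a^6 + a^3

a^3(3a + 1)(9a^2 - 3a + 1)

Every term has a factor of a^3; factoring it out leaves 27a^3 + 1.
Recognize a sum of cubes with the parts 3a and 1.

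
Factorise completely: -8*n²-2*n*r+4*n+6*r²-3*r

Group: -2*n*(4*n-3*r) + (-2*r+1)*(4*n-3*r); both groups contain (4*n-3*r).

-(2*n+2*r-1)*(4*n-3*r)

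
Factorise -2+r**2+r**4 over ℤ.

Substitute u = r**2 to get a quadratic in u, then factor.
r**2+2 is irreducible over ℤ (always positive, so no real roots).
r**2-1 is a difference of squares.

(r+1)·(r-1)·(r**2+2)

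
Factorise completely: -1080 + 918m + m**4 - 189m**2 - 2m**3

(m + 15)(m - 12)(m - 2)(m - 3)

Among the possible rational roots, m = 3 is a root, giving the factor (m - 3) and quotient m**3 + m**2 - 186m + 360.
Continuing, m = -15 is a root, so (m + 15) is a factor; dividing leaves m**2 - 14m + 24.
The remaining quadratic factors as (m - 12)(m - 2).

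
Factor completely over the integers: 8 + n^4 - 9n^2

(n + 1)(n - 1)(n^2 - 8)

Substitute u = n^2 to get a quadratic in u, then factor.
n^2 - 1 is a difference of squares.
n^2 - 8 is irreducible over ℤ (8 is not a perfect square).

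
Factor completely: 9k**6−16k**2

k**2(3k**2+4)(3k**2−4)

Every term has a factor of k**2; factoring it out leaves 9k**4−16.
Recognize a difference of squares with the parts 3k**2 and 4.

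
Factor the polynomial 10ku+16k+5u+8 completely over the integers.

(2k+1)(5u+8)

Group as (10ku+16k) + (5u+8) = 2k(5u+8) + (5u+8).
Both groups share the factor (5u+8).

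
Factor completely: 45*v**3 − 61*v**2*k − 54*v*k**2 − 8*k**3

(v − 2*k)*(9*v + 4*k)*(5*v + k)

Group: 5*v*(9*v**2 − 14*v*k − 8*k**2) + k*(9*v**2 − 14*v*k − 8*k**2); both groups contain (9*v**2 − 14*v*k − 8*k**2), so (5*v + k) is a factor with cofactor 9*v**2 − 14*v*k − 8*k**2.
The cofactor groups again: 9*v**2 − 14*v*k − 8*k**2 = 9*v*(v − 2*k) + 4*k*(v − 2*k); both groups contain (v − 2*k), giving (9*v + 4*k)*(v − 2*k).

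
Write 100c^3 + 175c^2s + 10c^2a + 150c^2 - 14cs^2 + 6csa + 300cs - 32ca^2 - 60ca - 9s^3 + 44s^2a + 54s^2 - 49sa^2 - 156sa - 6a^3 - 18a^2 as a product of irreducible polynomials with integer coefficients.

(5c + s - 3a)(4c - s + 2a + 6)(5c + 9s + a)

Group: 5c(20c^2 - cs - 2ca + 30c - s^2 + 5sa + 6s - 6a^2 - 18a) + (9s + a)(20c^2 - cs - 2ca + 30c - s^2 + 5sa + 6s - 6a^2 - 18a); both groups contain (20c^2 - cs - 2ca + 30c - s^2 + 5sa + 6s - 6a^2 - 18a), so (5c + 9s + a) is a factor with cofactor 20c^2 - cs - 2ca + 30c - s^2 + 5sa + 6s - 6a^2 - 18a.
The cofactor groups again: 20c^2 - cs - 2ca + 30c - s^2 + 5sa + 6s - 6a^2 - 18a = 5c(4c - s + 2a + 6) + (s - 3a)(4c - s + 2a + 6); both groups contain (4c - s + 2a + 6), giving (5c + s - 3a)(4c - s + 2a + 6).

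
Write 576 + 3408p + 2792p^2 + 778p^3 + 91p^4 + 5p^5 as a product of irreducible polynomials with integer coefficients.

(5p + 1)(p + 2)(p + 4)(p^2 + 12p + 72)

Testing divisors of the constant over divisors of the leading coefficient, p = -4 is a root, so (p + 4) divides it; the quotient is 5p^4 + 71p^3 + 494p^2 + 816p + 144.
Continuing, p = -1/5 is a root, giving the factor (5p + 1) and quotient p^3 + 14p^2 + 96p + 144.
Next, p = -2 is a root, giving the factor (p + 2) and quotient p^2 + 12p + 72.
The quadratic p^2 + 12p + 72 has discriminant -144 < 0 and is irreducible over ℤ.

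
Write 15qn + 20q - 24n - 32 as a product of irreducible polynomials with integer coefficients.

Group as (15qn + 20q) + (-24n - 32) = 5q(3n + 4) - 8(3n + 4).
Both groups share the factor (3n + 4).

(3n + 4)(5q - 8)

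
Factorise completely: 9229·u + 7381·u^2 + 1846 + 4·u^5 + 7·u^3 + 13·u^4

(4·u + 1)·(u + 1)·(u + 13)·(u^2 - 11·u + 142)

Testing divisors of the constant over divisors of the leading coefficient, u = -1/4 is a root, so (4·u + 1) divides it; the quotient is u^4 + 3·u^3 + u^2 + 1845·u + 1846.
Then u = -1 is a root, so (u + 1) divides it; the quotient is u^3 + 2·u^2 - u + 1846.
Then u = -13 is a root, so (u + 13) divides it; the quotient is u^2 - 11·u + 142.
The quadratic u^2 - 11·u + 142 has discriminant -447 < 0 and is irreducible over ℤ.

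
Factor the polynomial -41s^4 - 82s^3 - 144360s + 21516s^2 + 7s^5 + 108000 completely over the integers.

(7s - 6)(s + 15)(s - 6)(s^2 - 14s + 200)

By the rational root theorem, s = -15 is a root, giving the factor (s + 15) and quotient 7s^4 - 146s^3 + 2108s^2 - 10104s + 7200.
Then s = 6 is a root, so (s - 6) divides it; the quotient is 7s^3 - 104s^2 + 1484s - 1200.
Then s = 6/7 is a root, giving the factor (7s - 6) and quotient s^2 - 14s + 200.
The quadratic s^2 - 14s + 200 has discriminant -604 < 0 and is irreducible over ℤ.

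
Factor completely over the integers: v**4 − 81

Write as (v**2)² − (9)², then factor v**2 − 9 once more.

(v + 3)·(v − 3)·(v**2 + 9)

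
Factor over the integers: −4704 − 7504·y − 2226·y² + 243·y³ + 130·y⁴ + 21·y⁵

(3·y + 7)·(7·y + 6)·(y − 4)·(y² + 7·y + 28)

Among the possible rational roots, y = 4 is a root, giving the factor (y − 4) and quotient 21·y⁴ + 214·y³ + 1099·y² + 2170·y + 1176.
Continuing, y = −6/7 is a root, so (7·y + 6) divides it; the quotient is 3·y³ + 28·y² + 133·y + 196.
Then y = −7/3 is a root, so (3·y + 7) divides it; the quotient is y² + 7·y + 28.
The quadratic y² + 7·y + 28 has discriminant −63 < 0 and is irreducible over ℤ.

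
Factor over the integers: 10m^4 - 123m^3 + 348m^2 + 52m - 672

By the rational root theorem, m = 8 is a root, so (m - 8) divides it; the quotient is 10m^3 - 43m^2 + 4m + 84.
Continuing, m = 7/2 is a root, giving the factor (2m - 7) and quotient 5m^2 - 4m - 12.
The remaining quadratic factors as (m - 2)(5m + 6).

(2m - 7)(5m + 6)(m - 2)(m - 8)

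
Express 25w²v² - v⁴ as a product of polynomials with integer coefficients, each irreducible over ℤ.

Pull out the common factor v², leaving 25w² - v².
Recognize a difference of squares with the parts 5w and v.

v²(5w - v)(5w + v)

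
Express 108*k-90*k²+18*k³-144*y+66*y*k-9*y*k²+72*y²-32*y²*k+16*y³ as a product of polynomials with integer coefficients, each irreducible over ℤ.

Group: y*(16*y²-24*y-9*k²+18*k) + (-2*k+6)*(16*y²-24*y-9*k²+18*k); both groups contain (16*y²-24*y-9*k²+18*k), so (y-2*k+6) is a factor with cofactor 16*y²-24*y-9*k²+18*k.
The cofactor groups again: 16*y²-24*y-9*k²+18*k = 4*y*(4*y+3*k-6) - 3*k*(4*y+3*k-6); both groups contain (4*y+3*k-6), giving (4*y-3*k)*(4*y+3*k-6).

(y-2*k+6)*(4*y-3*k)*(4*y+3*k-6)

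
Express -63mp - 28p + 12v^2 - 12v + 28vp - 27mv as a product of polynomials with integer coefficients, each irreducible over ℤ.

Group: -3v(9m - 4v + 4) - 7p(9m - 4v + 4); both groups contain (9m - 4v + 4).

-(3v + 7p)(9m - 4v + 4)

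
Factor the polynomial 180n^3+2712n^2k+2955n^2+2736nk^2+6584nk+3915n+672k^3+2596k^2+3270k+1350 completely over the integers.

Group: 15n(12n^2+176nk+189n+112k^2+246k+135) + (6k+10)(12n^2+176nk+189n+112k^2+246k+135); both groups contain (12n^2+176nk+189n+112k^2+246k+135), so (15n+6k+10) is a factor with cofactor 12n^2+176nk+189n+112k^2+246k+135.
The cofactor groups again: 12n^2+176nk+189n+112k^2+246k+135 = 12n(n+14k+15) + (8k+9)(n+14k+15); both groups contain (n+14k+15), giving (12n+8k+9)(n+14k+15).

(n+14k+15)(15n+6k+10)(12n+8k+9)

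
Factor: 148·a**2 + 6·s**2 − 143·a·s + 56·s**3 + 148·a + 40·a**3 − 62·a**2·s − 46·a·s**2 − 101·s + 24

(2·a + 2·s + 3)·(4·a − 7·s + 8)·(5·a − 4·s + 1)

Group: 2·a·(20·a**2 − 51·a·s + 44·a + 28·s**2 − 39·s + 8) + (2·s + 3)·(20·a**2 − 51·a·s + 44·a + 28·s**2 − 39·s + 8); both groups contain (20·a**2 − 51·a·s + 44·a + 28·s**2 − 39·s + 8), so (2·a + 2·s + 3) is a factor with cofactor 20·a**2 − 51·a·s + 44·a + 28·s**2 − 39·s + 8.
The cofactor groups again: 20·a**2 − 51·a·s + 44·a + 28·s**2 − 39·s + 8 = 5·a·(4·a − 7·s + 8) + (−4·s + 1)·(4·a − 7·s + 8); both groups contain (4·a − 7·s + 8), giving (5·a − 4·s + 1)·(4·a − 7·s + 8).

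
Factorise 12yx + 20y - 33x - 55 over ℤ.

Group as (12yx + 20y) + (-33x - 55) = 4y(3x + 5) - 11(3x + 5).
Both groups share the factor (3x + 5).

(3x + 5)(4y - 11)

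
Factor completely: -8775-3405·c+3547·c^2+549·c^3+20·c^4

(4·c+5)·(5·c-9)·(c+13)·(c+15)

Testing divisors of the constant over divisors of the leading coefficient, c = 9/5 is a root, giving the factor (5·c-9) and quotient 4·c^3+117·c^2+920·c+975.
Then c = -5/4 is a root, so (4·c+5) is a factor; dividing leaves c^2+28·c+195.
The remaining quadratic factors as (c+13)(c+15).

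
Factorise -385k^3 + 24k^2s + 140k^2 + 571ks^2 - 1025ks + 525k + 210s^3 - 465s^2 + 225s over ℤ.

-(11k + 10s - 15)(5k - 7s + 5)(7k + 3s)

Group: 7k(-55k^2 + 27ks + 20k + 70s^2 - 155s + 75) + 3s(-55k^2 + 27ks + 20k + 70s^2 - 155s + 75); both groups contain (-55k^2 + 27ks + 20k + 70s^2 - 155s + 75), so (7k + 3s) is a factor with cofactor -55k^2 + 27ks + 20k + 70s^2 - 155s + 75.
The cofactor groups again: -55k^2 + 27ks + 20k + 70s^2 - 155s + 75 = -11k(5k - 7s + 5) + (-10s + 15)(5k - 7s + 5); both groups contain (5k - 7s + 5), giving -(11k + 10s - 15)(5k - 7s + 5).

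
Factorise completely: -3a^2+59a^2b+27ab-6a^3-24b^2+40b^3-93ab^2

Group: 6a(-a^2+9ab-8b^2) + (-5b+3)(-a^2+9ab-8b^2); both groups contain (-a^2+9ab-8b^2), so (6a-5b+3) is a factor with cofactor -a^2+9ab-8b^2.
The cofactor groups again: -a^2+9ab-8b^2 = -a(a-8b) + b(a-8b); both groups contain (a-8b), giving -(a-b)(a-8b).

-(6a-5b+3)(a-8b)(a-b)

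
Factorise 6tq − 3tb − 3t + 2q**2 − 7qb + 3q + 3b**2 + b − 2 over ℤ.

Group: 2q(3t + q − 3b + 2) + (−b − 1)(3t + q − 3b + 2); both groups contain (3t + q − 3b + 2).

(3t + q − 3b + 2)(2q − b − 1)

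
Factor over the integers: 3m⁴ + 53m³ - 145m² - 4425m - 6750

By the rational root theorem, m = -10 is a root, so (m + 10) is a factor; dividing leaves 3m³ + 23m² - 375m - 675.
Then m = 9 is a root, giving the factor (m - 9) and quotient 3m² + 50m + 75.
The remaining quadratic factors as (3m + 5)(m + 15).

(3m + 5)(m + 10)(m + 15)(m - 9)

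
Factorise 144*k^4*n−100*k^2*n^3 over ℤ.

Factor out 4*k^2*n, leaving 36*k^2−25*n^2, which is a difference of two squares.

4*k^2*n*(6*k+5*n)*(6*k−5*n)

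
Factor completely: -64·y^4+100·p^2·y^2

4·y^2·(5·p+4·y)·(5·p-4·y)

Factor out 4·y^2, leaving 25·p^2-16·y^2, which is a difference of two squares.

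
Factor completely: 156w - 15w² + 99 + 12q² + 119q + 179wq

-(w - 12q - 11)(15w + q + 9)

Group: -w(15w + q + 9) + (12q + 11)(15w + q + 9); both groups contain (15w + q + 9).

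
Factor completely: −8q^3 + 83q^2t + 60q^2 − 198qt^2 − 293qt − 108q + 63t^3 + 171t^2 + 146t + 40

Group: q(−8q^2 + 27qt + 20q − 9t^2 − 18t − 8) + (−7t − 5)(−8q^2 + 27qt + 20q − 9t^2 − 18t − 8); both groups contain (−8q^2 + 27qt + 20q − 9t^2 − 18t − 8), so (q − 7t − 5) is a factor with cofactor −8q^2 + 27qt + 20q − 9t^2 − 18t − 8.
The cofactor groups again: −8q^2 + 27qt + 20q − 9t^2 − 18t − 8 = −8q(q − 3t − 2) + (3t + 4)(q − 3t − 2); both groups contain (q − 3t − 2), giving −(8q − 3t − 4)(q − 3t − 2).

−(8q − 3t − 4)(q − 3t − 2)(q − 7t − 5)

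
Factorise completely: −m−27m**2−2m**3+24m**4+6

Testing divisors of the constant over divisors of the leading coefficient, m = −2/3 is a root, so (3m+2) is a factor; dividing leaves 8m**3−6m**2−5m+3.
Next, m = −3/4 is a root, so (4m+3) is a factor; dividing leaves 2m**2−3m+1.
The remaining quadratic factors as (m−1)(2m−1).

(2m−1)(3m+2)(4m+3)(m−1)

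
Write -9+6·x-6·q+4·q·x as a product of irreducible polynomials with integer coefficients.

(2·q+3)·(2·x-3)

Group as (4·q·x-6·q) + (6·x-9) = 2·q·(2·x-3) + 3·(2·x-3).
Both groups share the factor (2·x-3).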